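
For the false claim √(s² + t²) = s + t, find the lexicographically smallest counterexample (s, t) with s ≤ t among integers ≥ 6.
(s, t) = (6, 6)

Substituting (6, 6) into the claim:
LHS = √(6² + 6²) = 6·√(2) ≈ 8.485
RHS = 6 + 6 = 12

Since LHS ≠ RHS, this pair disproves the claim, and no lexicographically smaller pair (s ≤ t, integers ≥ 6) does.

For instance (8, 13) is also a counterexample (LHS = √(233) ≈ 15.26, RHS = 21), but it's lexicographically larger.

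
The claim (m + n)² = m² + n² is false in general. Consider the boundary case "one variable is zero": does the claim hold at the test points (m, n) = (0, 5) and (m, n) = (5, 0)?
At (0, 5): LHS = 25, RHS = 25 → equal
At (5, 0): LHS = 25, RHS = 25 → equal

So the claim does hold at both of these boundary points, even though it is not an identity.

Answer: Yes, holds at both test points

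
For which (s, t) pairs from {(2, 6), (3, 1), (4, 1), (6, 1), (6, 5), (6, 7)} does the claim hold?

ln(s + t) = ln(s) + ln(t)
None

Testing each pair:
(2, 6): LHS = ln(8) ≈ 2.079, RHS = ln(2) + ln(6) ≈ 2.485 → fails
(3, 1): LHS = ln(4) ≈ 1.386, RHS = ln(3) ≈ 1.099 → fails
(4, 1): LHS = ln(5) ≈ 1.609, RHS = ln(4) ≈ 1.386 → fails
(6, 1): LHS = ln(7) ≈ 1.946, RHS = ln(6) ≈ 1.792 → fails
(6, 5): LHS = ln(11) ≈ 2.398, RHS = ln(5) + ln(6) ≈ 3.401 → fails
(6, 7): LHS = ln(13) ≈ 2.565, RHS = ln(6) + ln(7) ≈ 3.738 → fails

No pair satisfies the claim.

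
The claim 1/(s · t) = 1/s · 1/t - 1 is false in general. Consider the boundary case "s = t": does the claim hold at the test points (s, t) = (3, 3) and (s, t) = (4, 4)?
No, fails at both test points

At (3, 3): LHS = 1/9 ≠ RHS = -8/9
At (4, 4): LHS = 1/16 ≠ RHS = -15/16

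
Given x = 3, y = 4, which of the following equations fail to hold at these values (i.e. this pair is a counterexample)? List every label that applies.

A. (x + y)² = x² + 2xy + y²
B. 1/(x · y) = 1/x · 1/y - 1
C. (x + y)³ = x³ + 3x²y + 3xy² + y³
B

Evaluating each claim at the given values:
A. LHS = 49, RHS = 49 → holds here (LHS = RHS)
B. LHS = 1/12, RHS = -11/12 → fails here (LHS ≠ RHS)
C. LHS = 343, RHS = 343 → holds here (LHS = RHS)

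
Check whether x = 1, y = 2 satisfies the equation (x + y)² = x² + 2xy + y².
Substituting x = 1, y = 2:

LHS = (1 + 2)² = 9
RHS = 1² + 2·1·2 + 2² = 9

LHS = RHS, so the equation holds at this point.

Answer: Holds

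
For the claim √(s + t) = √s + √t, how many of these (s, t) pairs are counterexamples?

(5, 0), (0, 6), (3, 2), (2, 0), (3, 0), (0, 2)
1

Testing each pair:
(5, 0): LHS = √(5) ≈ 2.236, RHS = √(5) ≈ 2.236 → satisfies claim
(0, 6): LHS = √(6) ≈ 2.449, RHS = √(6) ≈ 2.449 → satisfies claim
(3, 2): LHS = √(5) ≈ 2.236, RHS = √(2) + √(3) ≈ 3.146 → counterexample
(2, 0): LHS = √(2) ≈ 1.414, RHS = √(2) ≈ 1.414 → satisfies claim
(3, 0): LHS = √(3) ≈ 1.732, RHS = √(3) ≈ 1.732 → satisfies claim
(0, 2): LHS = √(2) ≈ 1.414, RHS = √(2) ≈ 1.414 → satisfies claim

That makes 1 counterexample.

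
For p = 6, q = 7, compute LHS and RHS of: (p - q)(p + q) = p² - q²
LHS = (6 - 7)(6 + 7) = -13
RHS = 6² - 7² = -13

LHS = RHS: the two sides agree.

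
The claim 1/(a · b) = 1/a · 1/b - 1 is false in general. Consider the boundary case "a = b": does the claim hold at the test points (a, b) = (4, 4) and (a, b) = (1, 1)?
No, fails at both test points

At (4, 4): LHS = 1/16 ≠ RHS = -15/16
At (1, 1): LHS = 1 ≠ RHS = 0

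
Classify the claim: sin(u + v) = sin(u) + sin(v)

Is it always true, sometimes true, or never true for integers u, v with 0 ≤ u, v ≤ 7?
It holds at (u, v) = (6, 0) (both sides equal sin(6) ≈ -0.2794), but fails at (u, v) = (2, 4) (LHS = sin(6) ≈ -0.2794, RHS = sin(4) + sin(2) ≈ 0.1525).

Answer: Sometimes true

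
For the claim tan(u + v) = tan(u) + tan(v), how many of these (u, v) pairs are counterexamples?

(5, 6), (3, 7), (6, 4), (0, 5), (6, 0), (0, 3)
Testing each pair:
(5, 6): LHS = tan(11) ≈ -226, RHS = tan(5) + tan(6) ≈ -3.672 → counterexample
(3, 7): LHS = tan(10) ≈ 0.6484, RHS = tan(3) + tan(7) ≈ 0.7289 → counterexample
(6, 4): LHS = tan(10) ≈ 0.6484, RHS = tan(6) + tan(4) ≈ 0.8668 → counterexample
(0, 5): LHS = tan(5) ≈ -3.381, RHS = tan(5) ≈ -3.381 → satisfies claim
(6, 0): LHS = tan(6) ≈ -0.291, RHS = tan(6) ≈ -0.291 → satisfies claim
(0, 3): LHS = tan(3) ≈ -0.1425, RHS = tan(3) ≈ -0.1425 → satisfies claim

That makes 3 counterexamples.

Answer: 3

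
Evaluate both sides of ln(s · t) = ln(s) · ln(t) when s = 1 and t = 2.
LHS = ln(1 · 2) = ln(2) ≈ 0.6931
RHS = ln(1) · ln(2) = 0

LHS ≠ RHS (they differ by about 0.6931), so the equation does not hold here.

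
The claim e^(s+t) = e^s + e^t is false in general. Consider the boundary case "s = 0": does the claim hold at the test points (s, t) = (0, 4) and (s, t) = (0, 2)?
No, fails at both test points

At (0, 4): LHS = e^4 ≈ 54.6 ≠ RHS = 1 + e^4 ≈ 55.6
At (0, 2): LHS = e^2 ≈ 7.389 ≠ RHS = 1 + e^2 ≈ 8.389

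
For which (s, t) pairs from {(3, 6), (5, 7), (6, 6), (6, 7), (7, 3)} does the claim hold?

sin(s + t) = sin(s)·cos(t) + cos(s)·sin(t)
Testing each pair:
(3, 6): LHS = sin(9) ≈ 0.4121, RHS = sin(3)·cos(6) + sin(6)·cos(3) ≈ 0.4121 → holds
(5, 7): LHS = sin(12) ≈ -0.5366, RHS = sin(5)·cos(7) + sin(7)·cos(5) ≈ -0.5366 → holds
(6, 6): LHS = sin(12) ≈ -0.5366, RHS = 2·sin(6)·cos(6) ≈ -0.5366 → holds
(6, 7): LHS = sin(13) ≈ 0.4202, RHS = sin(6)·cos(7) + sin(7)·cos(6) ≈ 0.4202 → holds
(7, 3): LHS = sin(10) ≈ -0.544, RHS = sin(7)·cos(3) + sin(3)·cos(7) ≈ -0.544 → holds

Every pair satisfies the claim.

Answer: All pairs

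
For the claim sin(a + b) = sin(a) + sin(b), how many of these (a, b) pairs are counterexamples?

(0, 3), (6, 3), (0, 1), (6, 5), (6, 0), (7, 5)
Testing each pair:
(0, 3): LHS = sin(3) ≈ 0.1411, RHS = sin(3) ≈ 0.1411 → satisfies claim
(6, 3): LHS = sin(9) ≈ 0.4121, RHS = sin(6) + sin(3) ≈ -0.1383 → counterexample
(0, 1): LHS = sin(1) ≈ 0.8415, RHS = sin(1) ≈ 0.8415 → satisfies claim
(6, 5): LHS = sin(11) ≈ -1, RHS = sin(5) + sin(6) ≈ -1.238 → counterexample
(6, 0): LHS = sin(6) ≈ -0.2794, RHS = sin(6) ≈ -0.2794 → satisfies claim
(7, 5): LHS = sin(12) ≈ -0.5366, RHS = sin(5) + sin(7) ≈ -0.3019 → counterexample

That makes 3 counterexamples.

Answer: 3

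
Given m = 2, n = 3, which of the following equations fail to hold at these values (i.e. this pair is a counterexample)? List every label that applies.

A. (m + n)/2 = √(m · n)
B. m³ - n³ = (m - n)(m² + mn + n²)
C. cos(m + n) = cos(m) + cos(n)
A, C

Evaluating each claim at the given values:
A. LHS = 5/2, RHS = √(6) ≈ 2.449 → fails here (LHS ≠ RHS)
B. LHS = -19, RHS = -19 → holds here (LHS = RHS)
C. LHS = cos(5) ≈ 0.2837, RHS = cos(3) + cos(2) ≈ -1.406 → fails here (LHS ≠ RHS)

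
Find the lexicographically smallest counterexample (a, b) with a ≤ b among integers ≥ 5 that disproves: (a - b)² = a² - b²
At (5, 5): both sides equal 0, so it holds there.

Substituting (5, 6) into the claim:
LHS = (5 - 6)² = 1
RHS = 5² - 6² = -11

Since LHS ≠ RHS, this pair disproves the claim, and no lexicographically smaller pair (a ≤ b, integers ≥ 5) does.

For instance (6, 8) is also a counterexample (LHS = 4, RHS = -28), but it's lexicographically larger.

Answer: (a, b) = (5, 6)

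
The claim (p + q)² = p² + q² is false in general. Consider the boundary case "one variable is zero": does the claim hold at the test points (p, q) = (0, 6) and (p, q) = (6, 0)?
At (0, 6): LHS = 36, RHS = 36 → equal
At (6, 0): LHS = 36, RHS = 36 → equal

So the claim does hold at both of these boundary points, even though it is not an identity.

Answer: Yes, holds at both test points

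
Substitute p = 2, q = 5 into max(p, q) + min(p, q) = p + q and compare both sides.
LHS = max(2, 5) + min(2, 5) = 7
RHS = 2 + 5 = 7

LHS = RHS: the two sides agree.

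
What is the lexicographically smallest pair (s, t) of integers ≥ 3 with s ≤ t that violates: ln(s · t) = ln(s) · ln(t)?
Substituting (3, 3) into the claim:
LHS = ln(3 · 3) = ln(9) ≈ 2.197
RHS = ln(3) · ln(3) = ln(3)² ≈ 1.207

Since LHS ≠ RHS, this pair disproves the claim, and no lexicographically smaller pair (s ≤ t, integers ≥ 3) does.

For instance (3, 5) is also a counterexample (LHS = ln(15) ≈ 2.708, RHS = ln(3)·ln(5) ≈ 1.768), but it's lexicographically larger.

Answer: (s, t) = (3, 3)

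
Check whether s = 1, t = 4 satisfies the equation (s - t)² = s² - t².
Fails

Substituting s = 1, t = 4:

LHS = (1 - 4)² = 9
RHS = 1² - 4² = -15

LHS ≠ RHS, so the equation does not hold at this point.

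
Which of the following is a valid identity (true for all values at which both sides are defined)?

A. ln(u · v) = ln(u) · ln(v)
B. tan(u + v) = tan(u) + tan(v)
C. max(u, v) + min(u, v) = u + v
C

A: fails at (4, 4) — LHS = ln(16) ≈ 2.773, RHS = ln(4)² ≈ 1.922.
B: fails at (6, 7) — LHS = tan(13) ≈ 0.463, RHS = tan(6) + tan(7) ≈ 0.5804.
C: holds — e.g. at (2, 4), both sides equal 6.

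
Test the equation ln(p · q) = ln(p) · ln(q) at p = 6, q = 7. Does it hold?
Substituting p = 6, q = 7:

LHS = ln(6 · 7) = ln(42) ≈ 3.738
RHS = ln(6) · ln(7) ≈ 3.487

LHS ≠ RHS, so the equation does not hold at this point.

Answer: Fails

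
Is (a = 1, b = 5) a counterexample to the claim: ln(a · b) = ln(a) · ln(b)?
Substituting a = 1, b = 5:
LHS = ln(1 · 5) = ln(5) ≈ 1.609
RHS = ln(1) · ln(5) = 0

Since LHS ≠ RHS, this pair disproves the claim.

Answer: Yes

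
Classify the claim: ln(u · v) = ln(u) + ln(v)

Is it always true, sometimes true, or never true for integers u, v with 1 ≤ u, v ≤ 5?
The identity holds for every pair in the range. For instance at (u, v) = (3, 2): both sides equal ln(6) ≈ 1.792.

Answer: Always true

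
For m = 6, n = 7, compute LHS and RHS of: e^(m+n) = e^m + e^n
LHS = e^(6+7) = e^13 ≈ 442413.4
RHS = e^6 + e^7 ≈ 1500

LHS ≠ RHS (they differ by about 440913.3), so the equation does not hold here.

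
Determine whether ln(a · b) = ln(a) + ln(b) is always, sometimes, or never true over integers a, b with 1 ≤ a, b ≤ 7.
Always true

The identity holds for every pair in the range. For instance at (a, b) = (2, 5): both sides equal ln(10) ≈ 2.303.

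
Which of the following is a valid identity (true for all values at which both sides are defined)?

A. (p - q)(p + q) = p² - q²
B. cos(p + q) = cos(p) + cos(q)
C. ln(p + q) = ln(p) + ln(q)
A: holds — e.g. at (6, 7), both sides equal -13.
B: fails at (0, 1) — LHS = cos(1) ≈ 0.5403, RHS = cos(1) + 1 ≈ 1.54.
C: fails at (4, 4) — LHS = ln(8) ≈ 2.079, RHS = 2·ln(4) ≈ 2.773.

Answer: A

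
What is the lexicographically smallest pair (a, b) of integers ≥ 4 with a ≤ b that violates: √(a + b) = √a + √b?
Substituting (4, 4) into the claim:
LHS = √(4 + 4) = 2·√(2) ≈ 2.828
RHS = √4 + √4 = 4

Since LHS ≠ RHS, this pair disproves the claim, and no lexicographically smaller pair (a ≤ b, integers ≥ 4) does.

For instance (4, 10) is also a counterexample (LHS = √(14) ≈ 3.742, RHS = 2 + √(10) ≈ 5.162), but it's lexicographically larger.

Answer: (a, b) = (4, 4)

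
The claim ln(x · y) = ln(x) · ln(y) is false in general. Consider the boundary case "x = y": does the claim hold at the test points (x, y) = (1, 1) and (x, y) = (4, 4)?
At (1, 1): LHS = 0, RHS = 0 → equal
At (4, 4): LHS = ln(16) ≈ 2.773 ≠ RHS = ln(4)² ≈ 1.922

Answer: Only at (1, 1)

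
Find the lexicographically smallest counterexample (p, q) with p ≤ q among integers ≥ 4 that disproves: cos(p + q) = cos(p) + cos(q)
(p, q) = (4, 4)

Substituting (4, 4) into the claim:
LHS = cos(4 + 4) = cos(8) ≈ -0.1455
RHS = cos(4) + cos(4) = 2·cos(4) ≈ -1.307

Since LHS ≠ RHS, this pair disproves the claim, and no lexicographically smaller pair (p ≤ q, integers ≥ 4) does.

For instance (8, 8) is also a counterexample (LHS = cos(16) ≈ -0.9577, RHS = 2·cos(8) ≈ -0.291), but it's lexicographically larger.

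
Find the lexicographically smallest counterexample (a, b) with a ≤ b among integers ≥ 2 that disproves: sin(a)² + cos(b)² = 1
Substituting (2, 3) into the claim:
LHS = sin(2)² + cos(3)² ≈ 1.807
RHS = 1

Since LHS ≠ RHS, this pair disproves the claim, and no lexicographically smaller pair (a ≤ b, integers ≥ 2) does.

For instance (2, 4) is also a counterexample (LHS = cos(4)² + sin(2)² ≈ 1.254, RHS = 1), but it's lexicographically larger.

Answer: (a, b) = (2, 3)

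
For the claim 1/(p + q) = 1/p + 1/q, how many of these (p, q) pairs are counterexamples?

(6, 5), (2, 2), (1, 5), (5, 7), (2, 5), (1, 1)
6

Testing each pair:
(6, 5): LHS = 1/11, RHS = 11/30 → counterexample
(2, 2): LHS = 1/4, RHS = 1 → counterexample
(1, 5): LHS = 1/6, RHS = 6/5 → counterexample
(5, 7): LHS = 1/12, RHS = 12/35 → counterexample
(2, 5): LHS = 1/7, RHS = 7/10 → counterexample
(1, 1): LHS = 1/2, RHS = 2 → counterexample

That makes 6 counterexamples.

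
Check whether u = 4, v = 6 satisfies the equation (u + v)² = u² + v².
Fails

Substituting u = 4, v = 6:

LHS = (4 + 6)² = 100
RHS = 4² + 6² = 52

LHS ≠ RHS, so the equation does not hold at this point.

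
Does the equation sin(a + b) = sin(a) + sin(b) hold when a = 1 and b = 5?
Fails

Substituting a = 1, b = 5:

LHS = sin(1 + 5) = sin(6) ≈ -0.2794
RHS = sin(1) + sin(5) ≈ -0.1175

LHS ≠ RHS, so the equation does not hold at this point.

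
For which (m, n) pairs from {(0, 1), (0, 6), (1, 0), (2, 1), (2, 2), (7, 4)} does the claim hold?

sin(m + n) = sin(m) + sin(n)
(0, 1), (0, 6), (1, 0)

Testing each pair:
(0, 1): LHS = sin(1) ≈ 0.8415, RHS = sin(1) ≈ 0.8415 → holds
(0, 6): LHS = sin(6) ≈ -0.2794, RHS = sin(6) ≈ -0.2794 → holds
(1, 0): LHS = sin(1) ≈ 0.8415, RHS = sin(1) ≈ 0.8415 → holds
(2, 1): LHS = sin(3) ≈ 0.1411, RHS = sin(1) + sin(2) ≈ 1.751 → fails
(2, 2): LHS = sin(4) ≈ -0.7568, RHS = 2·sin(2) ≈ 1.819 → fails
(7, 4): LHS = sin(11) ≈ -1, RHS = sin(4) + sin(7) ≈ -0.09982 → fails

3 of 6 pairs satisfy the claim.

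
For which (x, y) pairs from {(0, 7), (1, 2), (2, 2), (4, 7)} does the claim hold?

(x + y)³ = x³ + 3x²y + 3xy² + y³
All pairs

Testing each pair:
(0, 7): LHS = 343, RHS = 343 → holds
(1, 2): LHS = 27, RHS = 27 → holds
(2, 2): LHS = 64, RHS = 64 → holds
(4, 7): LHS = 1331, RHS = 1331 → holds

Every pair satisfies the claim.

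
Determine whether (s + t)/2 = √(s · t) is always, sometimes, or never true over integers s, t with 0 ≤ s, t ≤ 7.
It holds at (s, t) = (0, 0) (both sides equal 0), but fails at (s, t) = (6, 4) (LHS = 5, RHS = 2·√(6) ≈ 4.899).

Answer: Sometimes true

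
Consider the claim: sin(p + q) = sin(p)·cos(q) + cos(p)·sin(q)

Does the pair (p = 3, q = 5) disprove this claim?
Substituting p = 3, q = 5:
LHS = sin(3 + 5) = sin(8) ≈ 0.9894
RHS = sin(3)·cos(5) + cos(3)·sin(5) = sin(3)·cos(5) + sin(5)·cos(3) ≈ 0.9894

The sides agree, so this pair does not disprove the claim.

Answer: No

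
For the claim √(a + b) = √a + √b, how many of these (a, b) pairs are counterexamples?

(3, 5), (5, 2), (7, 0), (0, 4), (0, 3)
Testing each pair:
(3, 5): LHS = 2·√(2) ≈ 2.828, RHS = √(3) + √(5) ≈ 3.968 → counterexample
(5, 2): LHS = √(7) ≈ 2.646, RHS = √(2) + √(5) ≈ 3.65 → counterexample
(7, 0): LHS = √(7) ≈ 2.646, RHS = √(7) ≈ 2.646 → satisfies claim
(0, 4): LHS = 2, RHS = 2 → satisfies claim
(0, 3): LHS = √(3) ≈ 1.732, RHS = √(3) ≈ 1.732 → satisfies claim

That makes 2 counterexamples.

Answer: 2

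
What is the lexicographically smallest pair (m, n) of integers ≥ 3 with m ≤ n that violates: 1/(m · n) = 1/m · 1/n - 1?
Substituting (3, 3) into the claim:
LHS = 1/(3 · 3) = 1/9
RHS = 1/3 · 1/3 - 1 = -8/9

Since LHS ≠ RHS, this pair disproves the claim, and no lexicographically smaller pair (m ≤ n, integers ≥ 3) does.

For instance (5, 9) is also a counterexample (LHS = 1/45, RHS = -44/45), but it's lexicographically larger.

Answer: (m, n) = (3, 3)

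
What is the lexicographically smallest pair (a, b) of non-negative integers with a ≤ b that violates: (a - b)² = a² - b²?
Substituting (0, 1) into the claim:
LHS = (0 - 1)² = 1
RHS = 0² - 1² = -1

Since LHS ≠ RHS, this pair disproves the claim, and no lexicographically smaller pair (a ≤ b, non-negative integers) does.

For instance (3, 5) is also a counterexample (LHS = 4, RHS = -16), but it's lexicographically larger.

Answer: (a, b) = (0, 1)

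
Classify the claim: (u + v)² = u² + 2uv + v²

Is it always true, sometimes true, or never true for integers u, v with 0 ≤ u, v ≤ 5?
Always true

The identity holds for every pair in the range. For instance at (u, v) = (5, 1): both sides equal 36.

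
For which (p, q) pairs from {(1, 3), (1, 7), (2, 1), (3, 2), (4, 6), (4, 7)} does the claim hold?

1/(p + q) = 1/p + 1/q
None

Testing each pair:
(1, 3): LHS = 1/4, RHS = 4/3 → fails
(1, 7): LHS = 1/8, RHS = 8/7 → fails
(2, 1): LHS = 1/3, RHS = 3/2 → fails
(3, 2): LHS = 1/5, RHS = 5/6 → fails
(4, 6): LHS = 1/10, RHS = 5/12 → fails
(4, 7): LHS = 1/11, RHS = 11/28 → fails

No pair satisfies the claim.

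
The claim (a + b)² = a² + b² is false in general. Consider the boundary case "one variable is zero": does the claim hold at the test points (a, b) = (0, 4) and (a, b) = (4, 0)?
Yes, holds at both test points

At (0, 4): LHS = 16, RHS = 16 → equal
At (4, 0): LHS = 16, RHS = 16 → equal

So the claim does hold at both of these boundary points, even though it is not an identity.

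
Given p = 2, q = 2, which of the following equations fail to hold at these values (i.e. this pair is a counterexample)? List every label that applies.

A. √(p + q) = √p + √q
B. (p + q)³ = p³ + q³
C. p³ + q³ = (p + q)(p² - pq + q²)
Evaluating each claim at the given values:
A. LHS = 2, RHS = 2·√(2) ≈ 2.828 → fails here (LHS ≠ RHS)
B. LHS = 64, RHS = 16 → fails here (LHS ≠ RHS)
C. LHS = 16, RHS = 16 → holds here (LHS = RHS)

Answer: A, B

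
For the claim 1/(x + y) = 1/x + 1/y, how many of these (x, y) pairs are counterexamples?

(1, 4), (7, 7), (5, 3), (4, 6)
4

Testing each pair:
(1, 4): LHS = 1/5, RHS = 5/4 → counterexample
(7, 7): LHS = 1/14, RHS = 2/7 → counterexample
(5, 3): LHS = 1/8, RHS = 8/15 → counterexample
(4, 6): LHS = 1/10, RHS = 5/12 → counterexample

That makes 4 counterexamples.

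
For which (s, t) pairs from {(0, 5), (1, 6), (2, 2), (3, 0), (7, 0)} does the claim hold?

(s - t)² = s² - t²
(2, 2), (3, 0), (7, 0)

Testing each pair:
(0, 5): LHS = 25, RHS = -25 → fails
(1, 6): LHS = 25, RHS = -35 → fails
(2, 2): LHS = 0, RHS = 0 → holds
(3, 0): LHS = 9, RHS = 9 → holds
(7, 0): LHS = 49, RHS = 49 → holds

3 of 5 pairs satisfy the claim.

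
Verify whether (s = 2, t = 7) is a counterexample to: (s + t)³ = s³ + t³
Yes

Substituting s = 2, t = 7:
LHS = (2 + 7)³ = 729
RHS = 2³ + 7³ = 351

Since LHS ≠ RHS, this pair disproves the claim.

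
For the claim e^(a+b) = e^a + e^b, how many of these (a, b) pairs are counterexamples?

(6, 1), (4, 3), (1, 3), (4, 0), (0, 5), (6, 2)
6

Testing each pair:
(6, 1): LHS = e^7 ≈ 1097, RHS = e + e^6 ≈ 406.1 → counterexample
(4, 3): LHS = e^7 ≈ 1097, RHS = e^3 + e^4 ≈ 74.68 → counterexample
(1, 3): LHS = e^4 ≈ 54.6, RHS = e + e^3 ≈ 22.8 → counterexample
(4, 0): LHS = e^4 ≈ 54.6, RHS = 1 + e^4 ≈ 55.6 → counterexample
(0, 5): LHS = e^5 ≈ 148.4, RHS = 1 + e^5 ≈ 149.4 → counterexample
(6, 2): LHS = e^8 ≈ 2981, RHS = e^2 + e^6 ≈ 410.8 → counterexample

That makes 6 counterexamples.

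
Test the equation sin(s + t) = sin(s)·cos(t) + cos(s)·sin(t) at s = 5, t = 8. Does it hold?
Substituting s = 5, t = 8:

LHS = sin(5 + 8) = sin(13) ≈ 0.4202
RHS = sin(5)·cos(8) + cos(5)·sin(8) = sin(5)·cos(8) + sin(8)·cos(5) ≈ 0.4202

LHS = RHS, so the equation holds at this point.

Answer: Holds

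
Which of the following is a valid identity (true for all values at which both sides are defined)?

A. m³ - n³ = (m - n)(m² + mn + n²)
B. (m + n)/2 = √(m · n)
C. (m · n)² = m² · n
A

A: holds — e.g. at (6, 7), both sides equal -127.
B: fails at (3, 4) — LHS = 7/2, RHS = 2·√(3) ≈ 3.464.
C: fails at (2, 3) — LHS = 36, RHS = 12.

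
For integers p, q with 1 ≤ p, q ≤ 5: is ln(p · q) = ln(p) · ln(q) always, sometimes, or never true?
Sometimes true

It holds at (p, q) = (1, 1) (both sides equal 0), but fails at (p, q) = (1, 4) (LHS = ln(4) ≈ 1.386, RHS = 0).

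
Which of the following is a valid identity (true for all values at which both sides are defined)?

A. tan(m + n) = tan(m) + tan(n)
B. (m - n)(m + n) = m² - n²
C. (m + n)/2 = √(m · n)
A: fails at (2, 4) — LHS = tan(6) ≈ -0.291, RHS = tan(2) + tan(4) ≈ -1.027.
B: holds — e.g. at (1, 5), both sides equal -24.
C: fails at (1, 5) — LHS = 3, RHS = √(5) ≈ 2.236.

Answer: B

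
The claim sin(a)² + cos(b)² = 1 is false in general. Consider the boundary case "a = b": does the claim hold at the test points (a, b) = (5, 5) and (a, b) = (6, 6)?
Yes, holds at both test points

At (5, 5): LHS = cos(5)² + sin(5)² = 1, RHS = 1 → equal
At (6, 6): LHS = sin(6)² + cos(6)² = 1, RHS = 1 → equal

So the claim does hold at both of these boundary points, even though it is not an identity.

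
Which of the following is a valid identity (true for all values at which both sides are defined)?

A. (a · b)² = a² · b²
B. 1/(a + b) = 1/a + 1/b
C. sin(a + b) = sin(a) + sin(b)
A: holds — e.g. at (3, 4), both sides equal 144.
B: fails at (2, 5) — LHS = 1/7, RHS = 7/10.
C: fails at (2, 2) — LHS = sin(4) ≈ -0.7568, RHS = 2·sin(2) ≈ 1.819.

Answer: A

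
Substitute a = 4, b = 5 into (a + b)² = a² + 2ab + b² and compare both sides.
LHS = (4 + 5)² = 81
RHS = 4² + 2·4·5 + 5² = 81

LHS = RHS: the two sides agree.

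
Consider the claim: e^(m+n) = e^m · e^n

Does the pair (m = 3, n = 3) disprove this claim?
No

Substituting m = 3, n = 3:
LHS = e^(3+3) = e^6 ≈ 403.4
RHS = e^3 · e^3 = e^6 ≈ 403.4

The sides agree, so this pair does not disprove the claim.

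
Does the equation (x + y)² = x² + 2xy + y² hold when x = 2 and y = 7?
Holds

Substituting x = 2, y = 7:

LHS = (2 + 7)² = 81
RHS = 2² + 2·2·7 + 7² = 81

LHS = RHS, so the equation holds at this point.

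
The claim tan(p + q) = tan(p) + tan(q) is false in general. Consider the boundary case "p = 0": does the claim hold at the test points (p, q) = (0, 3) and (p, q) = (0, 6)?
Yes, holds at both test points

At (0, 3): LHS = tan(3) ≈ -0.1425, RHS = tan(3) ≈ -0.1425 → equal
At (0, 6): LHS = tan(6) ≈ -0.291, RHS = tan(6) ≈ -0.291 → equal

So the claim does hold at both of these boundary points, even though it is not an identity.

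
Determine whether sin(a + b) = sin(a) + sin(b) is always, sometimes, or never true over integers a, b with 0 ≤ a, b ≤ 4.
It holds at (a, b) = (1, 0) (both sides equal sin(1) ≈ 0.8415), but fails at (a, b) = (4, 3) (LHS = sin(7) ≈ 0.657, RHS = sin(4) + sin(3) ≈ -0.6157).

Answer: Sometimes true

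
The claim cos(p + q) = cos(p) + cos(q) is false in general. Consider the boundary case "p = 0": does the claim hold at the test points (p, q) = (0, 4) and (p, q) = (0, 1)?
No, fails at both test points

At (0, 4): LHS = cos(4) ≈ -0.6536 ≠ RHS = cos(4) + 1 ≈ 0.3464
At (0, 1): LHS = cos(1) ≈ 0.5403 ≠ RHS = cos(1) + 1 ≈ 1.54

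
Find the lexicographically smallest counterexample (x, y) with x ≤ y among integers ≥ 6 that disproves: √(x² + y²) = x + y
(x, y) = (6, 6)

Substituting (6, 6) into the claim:
LHS = √(6² + 6²) = 6·√(2) ≈ 8.485
RHS = 6 + 6 = 12

Since LHS ≠ RHS, this pair disproves the claim, and no lexicographically smaller pair (x ≤ y, integers ≥ 6) does.

For instance (10, 10) is also a counterexample (LHS = 10·√(2) ≈ 14.14, RHS = 20), but it's lexicographically larger.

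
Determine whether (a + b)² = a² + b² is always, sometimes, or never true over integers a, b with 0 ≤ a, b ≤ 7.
Sometimes true

It holds at (a, b) = (4, 0) (both sides equal 16), but fails at (a, b) = (2, 6) (LHS = 64, RHS = 40).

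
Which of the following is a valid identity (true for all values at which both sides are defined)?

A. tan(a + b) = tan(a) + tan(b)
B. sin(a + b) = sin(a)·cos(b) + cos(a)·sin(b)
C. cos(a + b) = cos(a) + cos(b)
B

A: fails at (2, 2) — LHS = tan(4) ≈ 1.158, RHS = 2·tan(2) ≈ -4.37.
B: holds — e.g. at (3, 4), both sides equal sin(7) ≈ 0.657.
C: fails at (3, 5) — LHS = cos(8) ≈ -0.1455, RHS = cos(3) + cos(5) ≈ -0.7063.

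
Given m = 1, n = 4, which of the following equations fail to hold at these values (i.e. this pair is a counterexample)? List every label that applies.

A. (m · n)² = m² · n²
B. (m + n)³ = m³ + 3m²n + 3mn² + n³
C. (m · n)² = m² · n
C

Evaluating each claim at the given values:
A. LHS = 16, RHS = 16 → holds here (LHS = RHS)
B. LHS = 125, RHS = 125 → holds here (LHS = RHS)
C. LHS = 16, RHS = 4 → fails here (LHS ≠ RHS)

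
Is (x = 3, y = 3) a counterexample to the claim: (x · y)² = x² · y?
Yes

Substituting x = 3, y = 3:
LHS = (3 · 3)² = 81
RHS = 3² · 3 = 27

Since LHS ≠ RHS, this pair disproves the claim.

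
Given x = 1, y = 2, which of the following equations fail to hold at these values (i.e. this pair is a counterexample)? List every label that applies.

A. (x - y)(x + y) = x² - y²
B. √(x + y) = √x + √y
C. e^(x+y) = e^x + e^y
Evaluating each claim at the given values:
A. LHS = -3, RHS = -3 → holds here (LHS = RHS)
B. LHS = √(3) ≈ 1.732, RHS = 1 + √(2) ≈ 2.414 → fails here (LHS ≠ RHS)
C. LHS = e^3 ≈ 20.09, RHS = e + e^2 ≈ 10.11 → fails here (LHS ≠ RHS)

Answer: B, C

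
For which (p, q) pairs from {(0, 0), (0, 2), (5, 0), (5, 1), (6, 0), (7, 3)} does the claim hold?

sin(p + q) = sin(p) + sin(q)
(0, 0), (0, 2), (5, 0), (6, 0)

Testing each pair:
(0, 0): LHS = 0, RHS = 0 → holds
(0, 2): LHS = sin(2) ≈ 0.9093, RHS = sin(2) ≈ 0.9093 → holds
(5, 0): LHS = sin(5) ≈ -0.9589, RHS = sin(5) ≈ -0.9589 → holds
(5, 1): LHS = sin(6) ≈ -0.2794, RHS = sin(5) + sin(1) ≈ -0.1175 → fails
(6, 0): LHS = sin(6) ≈ -0.2794, RHS = sin(6) ≈ -0.2794 → holds
(7, 3): LHS = sin(10) ≈ -0.544, RHS = sin(3) + sin(7) ≈ 0.7981 → fails

4 of 6 pairs satisfy the claim.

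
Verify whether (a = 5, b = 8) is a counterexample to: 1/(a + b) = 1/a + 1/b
Substituting a = 5, b = 8:
LHS = 1/(5 + 8) = 1/13
RHS = 1/5 + 1/8 = 13/40

Since LHS ≠ RHS, this pair disproves the claim.

Answer: Yes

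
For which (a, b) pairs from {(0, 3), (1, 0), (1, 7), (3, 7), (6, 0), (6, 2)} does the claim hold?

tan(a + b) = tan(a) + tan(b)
Testing each pair:
(0, 3): LHS = tan(3) ≈ -0.1425, RHS = tan(3) ≈ -0.1425 → holds
(1, 0): LHS = tan(1) ≈ 1.557, RHS = tan(1) ≈ 1.557 → holds
(1, 7): LHS = tan(8) ≈ -6.8, RHS = tan(7) + tan(1) ≈ 2.429 → fails
(3, 7): LHS = tan(10) ≈ 0.6484, RHS = tan(3) + tan(7) ≈ 0.7289 → fails
(6, 0): LHS = tan(6) ≈ -0.291, RHS = tan(6) ≈ -0.291 → holds
(6, 2): LHS = tan(8) ≈ -6.8, RHS = tan(2) + tan(6) ≈ -2.476 → fails

3 of 6 pairs satisfy the claim.

Answer: (0, 3), (1, 0), (6, 0)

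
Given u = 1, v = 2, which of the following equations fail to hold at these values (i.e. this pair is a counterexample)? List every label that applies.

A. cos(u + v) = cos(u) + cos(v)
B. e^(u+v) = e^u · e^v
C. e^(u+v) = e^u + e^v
A, C

Evaluating each claim at the given values:
A. LHS = cos(3) ≈ -0.99, RHS = cos(2) + cos(1) ≈ 0.1242 → fails here (LHS ≠ RHS)
B. LHS = e^3 ≈ 20.09, RHS = e^3 ≈ 20.09 → holds here (LHS = RHS)
C. LHS = e^3 ≈ 20.09, RHS = e + e^2 ≈ 10.11 → fails here (LHS ≠ RHS)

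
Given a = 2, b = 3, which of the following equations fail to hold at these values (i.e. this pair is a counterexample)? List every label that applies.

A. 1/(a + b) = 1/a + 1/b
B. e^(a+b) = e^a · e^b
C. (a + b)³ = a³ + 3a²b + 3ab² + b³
A

Evaluating each claim at the given values:
A. LHS = 1/5, RHS = 5/6 → fails here (LHS ≠ RHS)
B. LHS = e^5 ≈ 148.4, RHS = e^5 ≈ 148.4 → holds here (LHS = RHS)
C. LHS = 125, RHS = 125 → holds here (LHS = RHS)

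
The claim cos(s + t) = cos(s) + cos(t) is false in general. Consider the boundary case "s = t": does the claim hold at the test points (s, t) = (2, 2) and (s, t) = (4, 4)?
At (2, 2): LHS = cos(4) ≈ -0.6536 ≠ RHS = 2·cos(2) ≈ -0.8323
At (4, 4): LHS = cos(8) ≈ -0.1455 ≠ RHS = 2·cos(4) ≈ -1.307

Answer: No, fails at both test points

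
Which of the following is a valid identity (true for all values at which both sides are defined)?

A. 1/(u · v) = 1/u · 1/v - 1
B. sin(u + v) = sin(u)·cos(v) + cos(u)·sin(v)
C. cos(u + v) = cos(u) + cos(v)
B

A: fails at (3, 4) — LHS = 1/12, RHS = -11/12.
B: holds — e.g. at (2, 7), both sides equal sin(9) ≈ 0.4121.
C: fails at (4, 4) — LHS = cos(8) ≈ -0.1455, RHS = 2·cos(4) ≈ -1.307.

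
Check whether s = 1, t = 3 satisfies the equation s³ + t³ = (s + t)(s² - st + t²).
Holds

Substituting s = 1, t = 3:

LHS = 1³ + 3³ = 28
RHS = (1 + 3)(1² - 1·3 + 3²) = 28

LHS = RHS, so the equation holds at this point.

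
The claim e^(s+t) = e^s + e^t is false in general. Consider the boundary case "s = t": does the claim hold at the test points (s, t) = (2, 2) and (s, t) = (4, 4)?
No, fails at both test points

At (2, 2): LHS = e^4 ≈ 54.6 ≠ RHS = 2·e^2 ≈ 14.78
At (4, 4): LHS = e^8 ≈ 2981 ≠ RHS = 2·e^4 ≈ 109.2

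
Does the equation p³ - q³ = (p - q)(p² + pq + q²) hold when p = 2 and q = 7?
Holds

Substituting p = 2, q = 7:

LHS = 2³ - 7³ = -335
RHS = (2 - 7)(2² + 2·7 + 7²) = -335

LHS = RHS, so the equation holds at this point.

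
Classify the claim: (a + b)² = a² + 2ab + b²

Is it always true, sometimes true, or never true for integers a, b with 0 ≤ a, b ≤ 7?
Always true

The identity holds for every pair in the range. For instance at (a, b) = (5, 4): both sides equal 81.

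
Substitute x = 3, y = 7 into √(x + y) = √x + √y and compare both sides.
LHS = √(3 + 7) = √(10) ≈ 3.162
RHS = √3 + √7 = √(3) + √(7) ≈ 4.378

LHS ≠ RHS (they differ by about 1.216), so the equation does not hold here.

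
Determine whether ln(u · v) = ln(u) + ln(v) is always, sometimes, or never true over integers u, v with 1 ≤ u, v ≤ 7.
The identity holds for every pair in the range. For instance at (u, v) = (5, 2): both sides equal ln(10) ≈ 2.303.

Answer: Always true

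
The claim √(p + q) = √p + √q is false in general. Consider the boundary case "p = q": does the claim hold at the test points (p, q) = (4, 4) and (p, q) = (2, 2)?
No, fails at both test points

At (4, 4): LHS = 2·√(2) ≈ 2.828 ≠ RHS = 4
At (2, 2): LHS = 2 ≠ RHS = 2·√(2) ≈ 2.828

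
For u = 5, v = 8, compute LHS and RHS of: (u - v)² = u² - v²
LHS = (5 - 8)² = 9
RHS = 5² - 8² = -39

LHS ≠ RHS, so the equation does not hold here.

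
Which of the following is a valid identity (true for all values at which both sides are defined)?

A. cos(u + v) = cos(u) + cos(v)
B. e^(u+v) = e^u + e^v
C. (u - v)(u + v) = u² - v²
A: fails at (3, 7) — LHS = cos(10) ≈ -0.8391, RHS = cos(3) + cos(7) ≈ -0.2361.
B: fails at (4, 6) — LHS = e^10 ≈ 22026.5, RHS = e^4 + e^6 ≈ 458.
C: holds — e.g. at (1, 2), both sides equal -3.

Answer: C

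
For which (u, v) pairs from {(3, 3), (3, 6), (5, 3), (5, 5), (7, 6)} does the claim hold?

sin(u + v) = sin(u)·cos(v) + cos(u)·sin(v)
All pairs

Testing each pair:
(3, 3): LHS = sin(6) ≈ -0.2794, RHS = 2·sin(3)·cos(3) ≈ -0.2794 → holds
(3, 6): LHS = sin(9) ≈ 0.4121, RHS = sin(3)·cos(6) + sin(6)·cos(3) ≈ 0.4121 → holds
(5, 3): LHS = sin(8) ≈ 0.9894, RHS = sin(3)·cos(5) + sin(5)·cos(3) ≈ 0.9894 → holds
(5, 5): LHS = sin(10) ≈ -0.544, RHS = 2·sin(5)·cos(5) ≈ -0.544 → holds
(7, 6): LHS = sin(13) ≈ 0.4202, RHS = sin(6)·cos(7) + sin(7)·cos(6) ≈ 0.4202 → holds

Every pair satisfies the claim.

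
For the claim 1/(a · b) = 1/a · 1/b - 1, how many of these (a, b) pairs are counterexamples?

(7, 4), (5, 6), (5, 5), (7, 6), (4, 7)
5

Testing each pair:
(7, 4): LHS = 1/28, RHS = -27/28 → counterexample
(5, 6): LHS = 1/30, RHS = -29/30 → counterexample
(5, 5): LHS = 1/25, RHS = -24/25 → counterexample
(7, 6): LHS = 1/42, RHS = -41/42 → counterexample
(4, 7): LHS = 1/28, RHS = -27/28 → counterexample

That makes 5 counterexamples.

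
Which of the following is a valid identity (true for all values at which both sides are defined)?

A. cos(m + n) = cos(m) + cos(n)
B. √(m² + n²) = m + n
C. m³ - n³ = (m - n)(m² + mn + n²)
A: fails at (3, 3) — LHS = cos(6) ≈ 0.9602, RHS = 2·cos(3) ≈ -1.98.
B: fails at (1, 3) — LHS = √(10) ≈ 3.162, RHS = 4.
C: holds — e.g. at (2, 4), both sides equal -56.

Answer: C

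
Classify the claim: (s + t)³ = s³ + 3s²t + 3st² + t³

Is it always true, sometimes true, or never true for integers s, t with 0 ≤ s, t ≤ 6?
Always true

The identity holds for every pair in the range. For instance at (s, t) = (5, 5): both sides equal 1000.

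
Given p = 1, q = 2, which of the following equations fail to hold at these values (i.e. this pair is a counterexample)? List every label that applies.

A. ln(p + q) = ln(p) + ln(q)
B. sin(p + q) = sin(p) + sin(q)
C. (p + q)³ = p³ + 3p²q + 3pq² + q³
A, B

Evaluating each claim at the given values:
A. LHS = ln(3) ≈ 1.099, RHS = ln(2) ≈ 0.6931 → fails here (LHS ≠ RHS)
B. LHS = sin(3) ≈ 0.1411, RHS = sin(1) + sin(2) ≈ 1.751 → fails here (LHS ≠ RHS)
C. LHS = 27, RHS = 27 → holds here (LHS = RHS)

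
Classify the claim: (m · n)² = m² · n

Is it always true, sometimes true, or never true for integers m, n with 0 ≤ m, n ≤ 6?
It holds at (m, n) = (0, 3) (both sides equal 0), but fails at (m, n) = (6, 2) (LHS = 144, RHS = 72).

Answer: Sometimes true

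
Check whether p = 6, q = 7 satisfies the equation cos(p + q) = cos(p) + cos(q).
Fails

Substituting p = 6, q = 7:

LHS = cos(6 + 7) = cos(13) ≈ 0.9074
RHS = cos(6) + cos(7) ≈ 1.714

LHS ≠ RHS, so the equation does not hold at this point.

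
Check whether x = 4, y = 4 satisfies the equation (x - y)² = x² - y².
Holds

Substituting x = 4, y = 4:

LHS = (4 - 4)² = 0
RHS = 4² - 4² = 0

LHS = RHS, so the equation holds at this point.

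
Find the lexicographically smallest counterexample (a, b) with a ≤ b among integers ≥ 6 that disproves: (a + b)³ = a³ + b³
Substituting (6, 6) into the claim:
LHS = (6 + 6)³ = 1728
RHS = 6³ + 6³ = 432

Since LHS ≠ RHS, this pair disproves the claim, and no lexicographically smaller pair (a ≤ b, integers ≥ 6) does.

For instance (10, 12) is also a counterexample (LHS = 10648, RHS = 2728), but it's lexicographically larger.

Answer: (a, b) = (6, 6)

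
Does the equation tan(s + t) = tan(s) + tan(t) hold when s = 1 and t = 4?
Substituting s = 1, t = 4:

LHS = tan(1 + 4) = tan(5) ≈ -3.381
RHS = tan(1) + tan(4) ≈ 2.715

LHS ≠ RHS, so the equation does not hold at this point.

Answer: Fails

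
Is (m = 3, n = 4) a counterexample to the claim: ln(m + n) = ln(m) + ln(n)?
Substituting m = 3, n = 4:
LHS = ln(3 + 4) = ln(7) ≈ 1.946
RHS = ln(3) + ln(4) ≈ 2.485

Since LHS ≠ RHS, this pair disproves the claim.

Answer: Yes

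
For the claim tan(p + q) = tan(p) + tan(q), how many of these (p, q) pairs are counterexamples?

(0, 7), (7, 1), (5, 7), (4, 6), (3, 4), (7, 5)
Testing each pair:
(0, 7): LHS = tan(7) ≈ 0.8714, RHS = tan(7) ≈ 0.8714 → satisfies claim
(7, 1): LHS = tan(8) ≈ -6.8, RHS = tan(7) + tan(1) ≈ 2.429 → counterexample
(5, 7): LHS = tan(12) ≈ -0.6359, RHS = tan(5) + tan(7) ≈ -2.509 → counterexample
(4, 6): LHS = tan(10) ≈ 0.6484, RHS = tan(6) + tan(4) ≈ 0.8668 → counterexample
(3, 4): LHS = tan(7) ≈ 0.8714, RHS = tan(3) + tan(4) ≈ 1.015 → counterexample
(7, 5): LHS = tan(12) ≈ -0.6359, RHS = tan(5) + tan(7) ≈ -2.509 → counterexample

That makes 5 counterexamples.

Answer: 5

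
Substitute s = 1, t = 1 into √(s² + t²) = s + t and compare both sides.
LHS = √(1² + 1²) = √(2) ≈ 1.414
RHS = 1 + 1 = 2

LHS ≠ RHS (they differ by about 0.5858), so the equation does not hold here.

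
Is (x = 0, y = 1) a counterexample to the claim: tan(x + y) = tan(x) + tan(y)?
No

Substituting x = 0, y = 1:
LHS = tan(0 + 1) = tan(1) ≈ 1.557
RHS = tan(0) + tan(1) = tan(1) ≈ 1.557

The sides agree, so this pair does not disprove the claim.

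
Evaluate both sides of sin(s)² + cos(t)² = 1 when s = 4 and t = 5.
LHS = sin(4)² + cos(5)² ≈ 0.6532
RHS = 1

LHS ≠ RHS (they differ by about 0.3468), so the equation does not hold here.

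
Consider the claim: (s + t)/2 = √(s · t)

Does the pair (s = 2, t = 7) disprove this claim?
Substituting s = 2, t = 7:
LHS = (2 + 7)/2 = 9/2
RHS = √(2 · 7) = √(14) ≈ 3.742

Since LHS ≠ RHS, this pair disproves the claim.

Answer: Yes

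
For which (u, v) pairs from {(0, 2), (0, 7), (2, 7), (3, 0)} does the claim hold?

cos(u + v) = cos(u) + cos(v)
Testing each pair:
(0, 2): LHS = cos(2) ≈ -0.4161, RHS = cos(2) + 1 ≈ 0.5839 → fails
(0, 7): LHS = cos(7) ≈ 0.7539, RHS = cos(7) + 1 ≈ 1.754 → fails
(2, 7): LHS = cos(9) ≈ -0.9111, RHS = cos(2) + cos(7) ≈ 0.3378 → fails
(3, 0): LHS = cos(3) ≈ -0.99, RHS = cos(3) + 1 ≈ 0.01001 → fails

No pair satisfies the claim.

Answer: None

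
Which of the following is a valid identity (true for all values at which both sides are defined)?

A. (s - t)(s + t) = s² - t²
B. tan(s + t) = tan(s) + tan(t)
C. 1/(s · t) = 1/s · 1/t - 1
A

A: holds — e.g. at (0, 1), both sides equal -1.
B: fails at (1, 1) — LHS = tan(2) ≈ -2.185, RHS = 2·tan(1) ≈ 3.115.
C: fails at (2, 5) — LHS = 1/10, RHS = -9/10.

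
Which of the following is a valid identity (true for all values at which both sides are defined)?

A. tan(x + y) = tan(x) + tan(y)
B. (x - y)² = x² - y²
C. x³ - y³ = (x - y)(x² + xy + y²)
A: fails at (5, 5) — LHS = tan(10) ≈ 0.6484, RHS = 2·tan(5) ≈ -6.761.
B: fails at (1, 2) — LHS = 1, RHS = -3.
C: holds — e.g. at (5, 5), both sides equal 0.

Answer: C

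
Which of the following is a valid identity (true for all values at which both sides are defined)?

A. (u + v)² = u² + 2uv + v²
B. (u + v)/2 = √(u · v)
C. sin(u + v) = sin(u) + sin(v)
A: holds — e.g. at (3, 7), both sides equal 100.
B: fails at (2, 3) — LHS = 5/2, RHS = √(6) ≈ 2.449.
C: fails at (3, 5) — LHS = sin(8) ≈ 0.9894, RHS = sin(5) + sin(3) ≈ -0.8178.

Answer: A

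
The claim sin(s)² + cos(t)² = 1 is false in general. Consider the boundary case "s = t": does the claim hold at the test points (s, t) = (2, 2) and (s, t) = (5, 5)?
At (2, 2): LHS = cos(2)² + sin(2)² = 1, RHS = 1 → equal
At (5, 5): LHS = cos(5)² + sin(5)² = 1, RHS = 1 → equal

So the claim does hold at both of these boundary points, even though it is not an identity.

Answer: Yes, holds at both test points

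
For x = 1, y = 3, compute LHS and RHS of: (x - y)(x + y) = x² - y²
LHS = (1 - 3)(1 + 3) = -8
RHS = 1² - 3² = -8

LHS = RHS: the two sides agree.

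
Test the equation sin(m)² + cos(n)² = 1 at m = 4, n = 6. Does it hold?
Fails

Substituting m = 4, n = 6:

LHS = sin(4)² + cos(6)² ≈ 1.495
RHS = 1

LHS ≠ RHS, so the equation does not hold at this point.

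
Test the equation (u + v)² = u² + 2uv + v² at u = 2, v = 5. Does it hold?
Substituting u = 2, v = 5:

LHS = (2 + 5)² = 49
RHS = 2² + 2·2·5 + 5² = 49

LHS = RHS, so the equation holds at this point.

Answer: Holds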